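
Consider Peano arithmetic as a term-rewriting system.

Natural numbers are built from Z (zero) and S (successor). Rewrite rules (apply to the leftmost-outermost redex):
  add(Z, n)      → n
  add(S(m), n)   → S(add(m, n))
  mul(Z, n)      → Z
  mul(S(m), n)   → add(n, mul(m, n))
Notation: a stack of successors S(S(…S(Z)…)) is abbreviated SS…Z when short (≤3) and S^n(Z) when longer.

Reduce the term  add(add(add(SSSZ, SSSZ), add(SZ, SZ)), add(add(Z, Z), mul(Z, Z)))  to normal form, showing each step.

Answer: normal form = S^8(Z)  (in 25 steps)

Reduction:
  start: add(add(add(SSSZ, SSSZ), add(SZ, SZ)), add(add(Z, Z), mul(Z, Z)))
  →1  add(add(S(add(SSZ, SSSZ)), add(SZ, SZ)), add(add(Z, Z), mul(Z, Z)))
  →2  add(S(add(add(SSZ, SSSZ), add(SZ, SZ))), add(add(Z, Z), mul(Z, Z)))
  →3  S(add(add(add(SSZ, SSSZ), add(SZ, SZ)), add(add(Z, Z), mul(Z, Z))))
  →4  S(add(add(S(add(SZ, SSSZ)), add(SZ, SZ)), add(add(Z, Z), mul(Z, Z))))
  →5  S(add(S(add(add(SZ, SSSZ), add(SZ, SZ))), add(add(Z, Z), mul(Z, Z))))
  →6  S(S(add(add(add(SZ, SSSZ), add(SZ, SZ)), add(add(Z, Z), mul(Z, Z)))))
  →7  S(S(add(add(S(add(Z, SSSZ)), add(SZ, SZ)), add(add(Z, Z), mul(Z, Z)))))
  →8  S(S(add(S(add(add(Z, SSSZ), add(SZ, SZ))), add(add(Z, Z), mul(Z, Z)))))
  →9  S(S(S(add(add(add(Z, SSSZ), add(SZ, SZ)), add(add(Z, Z), mul(Z, Z))))))
  →10  S(S(S(add(add(SSSZ, add(SZ, SZ)), add(add(Z, Z), mul(Z, Z))))))
  →11  S(S(S(add(S(add(SSZ, add(SZ, SZ))), add(add(Z, Z), mul(Z, Z))))))
  →12  S(S(S(S(add(add(SSZ, add(SZ, SZ)), add(add(Z, Z), mul(Z, Z)))))))
  →13  S(S(S(S(add(S(add(SZ, add(SZ, SZ))), add(add(Z, Z), mul(Z, Z)))))))
  →14  S(S(S(S(S(add(add(SZ, add(SZ, SZ)), add(add(Z, Z), mul(Z, Z))))))))
  →15  S(S(S(S(S(add(S(add(Z, add(SZ, SZ))), add(add(Z, Z), mul(Z, Z))))))))
  →16  S(S(S(S(S(S(add(add(Z, add(SZ, SZ)), add(add(Z, Z), mul(Z, Z)))))))))
  →17  S(S(S(S(S(S(add(add(SZ, SZ), add(add(Z, Z), mul(Z, Z)))))))))
  →18  S(S(S(S(S(S(add(S(add(Z, SZ)), add(add(Z, Z), mul(Z, Z)))))))))
  →19  S(S(S(S(S(S(S(add(add(Z, SZ), add(add(Z, Z), mul(Z, Z))))))))))
  →20  S(S(S(S(S(S(S(add(SZ, add(add(Z, Z), mul(Z, Z))))))))))
  →21  S(S(S(S(S(S(S(S(add(Z, add(add(Z, Z), mul(Z, Z)))))))))))
  →22  S(S(S(S(S(S(S(S(add(add(Z, Z), mul(Z, Z))))))))))
  →23  S(S(S(S(S(S(S(S(add(Z, mul(Z, Z))))))))))
  →24  S(S(S(S(S(S(S(S(mul(Z, Z)))))))))
  →25  S^8(Z)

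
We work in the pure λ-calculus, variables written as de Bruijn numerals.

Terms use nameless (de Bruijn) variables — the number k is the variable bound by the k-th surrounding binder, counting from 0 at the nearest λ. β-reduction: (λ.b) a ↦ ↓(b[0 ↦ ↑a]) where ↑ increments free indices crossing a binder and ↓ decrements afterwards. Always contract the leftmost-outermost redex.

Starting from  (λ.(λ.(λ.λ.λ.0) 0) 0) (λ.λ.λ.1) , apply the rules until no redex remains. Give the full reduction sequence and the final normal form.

Answer: normal form = λ.λ.0  (in 3 steps)

Derivation:
  start: (λ.(λ.(λ.λ.λ.0) 0) 0) (λ.λ.λ.1)
  [1] (λ.(λ.λ.λ.0) 0) (λ.λ.λ.1)
  [2] (λ.λ.λ.0) (λ.λ.λ.1)
  [3] λ.λ.0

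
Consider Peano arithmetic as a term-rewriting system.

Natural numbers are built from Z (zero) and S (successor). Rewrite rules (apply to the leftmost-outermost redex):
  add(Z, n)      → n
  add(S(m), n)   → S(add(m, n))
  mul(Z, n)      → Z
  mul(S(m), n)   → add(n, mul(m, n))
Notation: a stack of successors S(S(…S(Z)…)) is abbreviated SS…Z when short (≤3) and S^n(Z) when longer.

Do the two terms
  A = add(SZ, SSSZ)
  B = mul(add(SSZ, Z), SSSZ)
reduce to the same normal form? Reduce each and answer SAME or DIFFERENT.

Answer: DIFFERENT — A ⇓ S^4(Z), B ⇓ S^6(Z)

Derivation:
Term A:
  start: add(SZ, SSSZ)
  →1  S(add(Z, SSSZ))
  →2  S^4(Z)

Term B:
  start: mul(add(SSZ, Z), SSSZ)
  →1  mul(S(add(SZ, Z)), SSSZ)
  →2  add(SSSZ, mul(add(SZ, Z), SSSZ))
  →3  S(add(SSZ, mul(add(SZ, Z), SSSZ)))
  →4  S(S(add(SZ, mul(add(SZ, Z), SSSZ))))
  →5  S(S(S(add(Z, mul(add(SZ, Z), SSSZ)))))
  →6  S(S(S(mul(add(SZ, Z), SSSZ))))
  →7  S(S(S(mul(S(add(Z, Z)), SSSZ))))
  →8  S(S(S(add(SSSZ, mul(add(Z, Z), SSSZ)))))
  →9  S(S(S(S(add(SSZ, mul(add(Z, Z), SSSZ))))))
  →10  S(S(S(S(S(add(SZ, mul(add(Z, Z), SSSZ)))))))
  →11  S(S(S(S(S(S(add(Z, mul(add(Z, Z), SSSZ))))))))
  →12  S(S(S(S(S(S(mul(add(Z, Z), SSSZ)))))))
  →13  S(S(S(S(S(S(mul(Z, SSSZ)))))))
  →14  S^6(Z)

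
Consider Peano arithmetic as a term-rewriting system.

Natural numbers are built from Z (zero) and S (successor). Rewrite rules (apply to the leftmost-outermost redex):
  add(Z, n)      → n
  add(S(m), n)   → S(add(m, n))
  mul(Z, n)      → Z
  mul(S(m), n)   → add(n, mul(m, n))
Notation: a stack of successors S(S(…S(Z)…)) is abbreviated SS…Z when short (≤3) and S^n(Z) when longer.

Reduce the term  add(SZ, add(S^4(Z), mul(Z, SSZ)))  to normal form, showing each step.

  start: add(SZ, add(S^4(Z), mul(Z, SSZ)))
  →1  S(add(Z, add(S^4(Z), mul(Z, SSZ))))
  →2  S(add(S^4(Z), mul(Z, SSZ)))
  →3  S(S(add(SSSZ, mul(Z, SSZ))))
  →4  S(S(S(add(SSZ, mul(Z, SSZ)))))
  →5  S(S(S(S(add(SZ, mul(Z, SSZ))))))
  →6  S(S(S(S(S(add(Z, mul(Z, SSZ)))))))
  →7  S(S(S(S(S(mul(Z, SSZ))))))
  →8  S^5(Z)

Answer: normal form = S^5(Z)  (in 8 steps)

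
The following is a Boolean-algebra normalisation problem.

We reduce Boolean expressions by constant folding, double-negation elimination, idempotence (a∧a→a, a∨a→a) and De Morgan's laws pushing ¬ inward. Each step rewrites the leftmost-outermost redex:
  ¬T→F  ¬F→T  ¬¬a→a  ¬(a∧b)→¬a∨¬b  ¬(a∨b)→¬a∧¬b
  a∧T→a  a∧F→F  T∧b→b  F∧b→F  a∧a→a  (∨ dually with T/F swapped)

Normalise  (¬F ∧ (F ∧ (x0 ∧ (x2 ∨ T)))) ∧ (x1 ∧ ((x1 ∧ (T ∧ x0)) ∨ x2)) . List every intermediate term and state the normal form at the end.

Answer: normal form = F  (in 4 steps)

Working:
  start: (¬F ∧ (F ∧ (x0 ∧ (x2 ∨ T)))) ∧ (x1 ∧ ((x1 ∧ (T ∧ x0)) ∨ x2))
  [1] (T ∧ (F ∧ (x0 ∧ (x2 ∨ T)))) ∧ (x1 ∧ ((x1 ∧ (T ∧ x0)) ∨ x2))
  [2] (F ∧ (x0 ∧ (x2 ∨ T))) ∧ (x1 ∧ ((x1 ∧ (T ∧ x0)) ∨ x2))
  [3] F ∧ (x1 ∧ ((x1 ∧ (T ∧ x0)) ∨ x2))
  [4] F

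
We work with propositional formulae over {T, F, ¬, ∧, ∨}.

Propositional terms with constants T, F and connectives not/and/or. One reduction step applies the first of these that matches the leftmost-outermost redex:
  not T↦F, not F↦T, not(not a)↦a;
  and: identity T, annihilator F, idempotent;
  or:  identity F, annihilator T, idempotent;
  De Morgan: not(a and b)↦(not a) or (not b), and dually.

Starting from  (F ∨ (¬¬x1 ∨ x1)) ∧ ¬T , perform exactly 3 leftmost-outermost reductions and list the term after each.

Answer: after 3 steps: x1 ∧ ¬T

Reduction:
  start: (F ∨ (¬¬x1 ∨ x1)) ∧ ¬T
  step 1: (¬¬x1 ∨ x1) ∧ ¬T
  step 2: (x1 ∨ x1) ∧ ¬T
  step 3: x1 ∧ ¬T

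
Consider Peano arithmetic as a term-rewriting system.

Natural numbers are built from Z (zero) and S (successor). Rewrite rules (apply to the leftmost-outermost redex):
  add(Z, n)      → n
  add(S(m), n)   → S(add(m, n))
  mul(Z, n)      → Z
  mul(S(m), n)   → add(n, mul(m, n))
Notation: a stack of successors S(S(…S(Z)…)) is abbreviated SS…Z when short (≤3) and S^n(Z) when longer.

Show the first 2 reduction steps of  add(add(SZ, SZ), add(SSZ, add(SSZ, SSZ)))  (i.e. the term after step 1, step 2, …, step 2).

  start: add(add(SZ, SZ), add(SSZ, add(SSZ, SSZ)))
  →1  add(S(add(Z, SZ)), add(SSZ, add(SSZ, SSZ)))
  →2  S(add(add(Z, SZ), add(SSZ, add(SSZ, SSZ))))

Answer: after 2 steps: S(add(add(Z, SZ), add(SSZ, add(SSZ, SSZ))))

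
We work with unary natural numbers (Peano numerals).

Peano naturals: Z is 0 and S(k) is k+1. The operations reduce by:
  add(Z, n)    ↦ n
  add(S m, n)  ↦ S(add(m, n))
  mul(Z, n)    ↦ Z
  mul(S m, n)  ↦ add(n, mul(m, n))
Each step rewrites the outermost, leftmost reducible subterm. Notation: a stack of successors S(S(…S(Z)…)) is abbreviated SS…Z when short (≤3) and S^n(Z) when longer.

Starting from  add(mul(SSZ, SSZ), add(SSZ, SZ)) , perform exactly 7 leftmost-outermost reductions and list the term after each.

Answer: after 7 steps: S(S(add(add(SSZ, mul(Z, SSZ)), add(SSZ, SZ))))

Reduction:
  start: add(mul(SSZ, SSZ), add(SSZ, SZ))
  step 1: add(add(SSZ, mul(SZ, SSZ)), add(SSZ, SZ))
  step 2: add(S(add(SZ, mul(SZ, SSZ))), add(SSZ, SZ))
  step 3: S(add(add(SZ, mul(SZ, SSZ)), add(SSZ, SZ)))
  step 4: S(add(S(add(Z, mul(SZ, SSZ))), add(SSZ, SZ)))
  step 5: S(S(add(add(Z, mul(SZ, SSZ)), add(SSZ, SZ))))
  step 6: S(S(add(mul(SZ, SSZ), add(SSZ, SZ))))
  step 7: S(S(add(add(SSZ, mul(Z, SSZ)), add(SSZ, SZ))))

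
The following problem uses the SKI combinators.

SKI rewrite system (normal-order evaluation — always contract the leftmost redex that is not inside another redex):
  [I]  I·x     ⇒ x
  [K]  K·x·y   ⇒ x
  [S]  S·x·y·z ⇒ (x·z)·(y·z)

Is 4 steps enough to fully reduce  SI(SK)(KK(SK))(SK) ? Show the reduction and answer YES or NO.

Answer: NO — after 4 steps the term is SK(KK(SK)), not yet normal

Working:
  start: SI(SK)(KK(SK))(SK)
  step 1: I(KK(SK))(SK(KK(SK)))(SK)
  step 2: KK(SK)(SK(KK(SK)))(SK)
  step 3: K(SK(KK(SK)))(SK)
  step 4: SK(KK(SK))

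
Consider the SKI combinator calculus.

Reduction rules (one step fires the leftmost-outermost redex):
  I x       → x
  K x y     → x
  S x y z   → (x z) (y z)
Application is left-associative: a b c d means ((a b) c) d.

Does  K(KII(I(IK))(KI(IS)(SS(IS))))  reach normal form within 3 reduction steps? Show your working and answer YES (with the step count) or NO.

Answer: NO — after 3 steps the term is K(IK(KI(IS)(SS(IS)))), not yet normal

Reduction:
  start: K(KII(I(IK))(KI(IS)(SS(IS))))
  [1] K(I(I(IK))(KI(IS)(SS(IS))))
  [2] K(I(IK)(KI(IS)(SS(IS))))
  [3] K(IK(KI(IS)(SS(IS))))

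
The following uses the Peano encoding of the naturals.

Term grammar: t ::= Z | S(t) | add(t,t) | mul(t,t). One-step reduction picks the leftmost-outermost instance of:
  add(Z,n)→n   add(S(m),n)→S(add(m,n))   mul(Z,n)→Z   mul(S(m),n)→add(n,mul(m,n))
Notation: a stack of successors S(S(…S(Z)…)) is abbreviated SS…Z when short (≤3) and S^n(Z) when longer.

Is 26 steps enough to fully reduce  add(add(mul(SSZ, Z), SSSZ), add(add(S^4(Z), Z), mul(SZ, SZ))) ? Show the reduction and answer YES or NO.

Answer: YES — reaches normal form S^8(Z) in 24 ≤ 26 steps

Derivation:
  start: add(add(mul(SSZ, Z), SSSZ), add(add(S^4(Z), Z), mul(SZ, SZ)))
  [1] add(add(add(Z, mul(SZ, Z)), SSSZ), add(add(S^4(Z), Z), mul(SZ, SZ)))
  [2] add(add(mul(SZ, Z), SSSZ), add(add(S^4(Z), Z), mul(SZ, SZ)))
  [3] add(add(add(Z, mul(Z, Z)), SSSZ), add(add(S^4(Z), Z), mul(SZ, SZ)))
  [4] add(add(mul(Z, Z), SSSZ), add(add(S^4(Z), Z), mul(SZ, SZ)))
  [5] add(add(Z, SSSZ), add(add(S^4(Z), Z), mul(SZ, SZ)))
  [6] add(SSSZ, add(add(S^4(Z), Z), mul(SZ, SZ)))
  [7] S(add(SSZ, add(add(S^4(Z), Z), mul(SZ, SZ))))
  [8] S(S(add(SZ, add(add(S^4(Z), Z), mul(SZ, SZ)))))
  [9] S(S(S(add(Z, add(add(S^4(Z), Z), mul(SZ, SZ))))))
  [10] S(S(S(add(add(S^4(Z), Z), mul(SZ, SZ)))))
  [11] S(S(S(add(S(add(SSSZ, Z)), mul(SZ, SZ)))))
  [12] S(S(S(S(add(add(SSSZ, Z), mul(SZ, SZ))))))
  [13] S(S(S(S(add(S(add(SSZ, Z)), mul(SZ, SZ))))))
  [14] S(S(S(S(S(add(add(SSZ, Z), mul(SZ, SZ)))))))
  [15] S(S(S(S(S(add(S(add(SZ, Z)), mul(SZ, SZ)))))))
  [16] S(S(S(S(S(S(add(add(SZ, Z), mul(SZ, SZ))))))))
  [17] S(S(S(S(S(S(add(S(add(Z, Z)), mul(SZ, SZ))))))))
  [18] S(S(S(S(S(S(S(add(add(Z, Z), mul(SZ, SZ)))))))))
  [19] S(S(S(S(S(S(S(add(Z, mul(SZ, SZ)))))))))
  [20] S(S(S(S(S(S(S(mul(SZ, SZ))))))))
  [21] S(S(S(S(S(S(S(add(SZ, mul(Z, SZ)))))))))
  [22] S(S(S(S(S(S(S(S(add(Z, mul(Z, SZ))))))))))
  [23] S(S(S(S(S(S(S(S(mul(Z, SZ)))))))))
  [24] S^8(Z)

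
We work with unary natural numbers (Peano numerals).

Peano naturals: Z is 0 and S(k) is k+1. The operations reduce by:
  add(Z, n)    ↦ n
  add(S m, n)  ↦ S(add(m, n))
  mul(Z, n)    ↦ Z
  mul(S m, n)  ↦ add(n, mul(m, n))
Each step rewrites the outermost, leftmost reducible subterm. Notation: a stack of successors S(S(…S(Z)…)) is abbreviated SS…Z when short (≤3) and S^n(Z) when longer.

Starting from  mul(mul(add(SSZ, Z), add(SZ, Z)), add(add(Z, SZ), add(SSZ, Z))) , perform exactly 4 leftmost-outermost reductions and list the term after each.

Answer: after 4 steps: mul(S(add(add(Z, Z), mul(add(SZ, Z), add(SZ, Z)))), add(add(Z, SZ), add(SSZ, Z)))

Working:
  start: mul(mul(add(SSZ, Z), add(SZ, Z)), add(add(Z, SZ), add(SSZ, Z)))
  →1  mul(mul(S(add(SZ, Z)), add(SZ, Z)), add(add(Z, SZ), add(SSZ, Z)))
  →2  mul(add(add(SZ, Z), mul(add(SZ, Z), add(SZ, Z))), add(add(Z, SZ), add(SSZ, Z)))
  →3  mul(add(S(add(Z, Z)), mul(add(SZ, Z), add(SZ, Z))), add(add(Z, SZ), add(SSZ, Z)))
  →4  mul(S(add(add(Z, Z), mul(add(SZ, Z), add(SZ, Z)))), add(add(Z, SZ), add(SSZ, Z)))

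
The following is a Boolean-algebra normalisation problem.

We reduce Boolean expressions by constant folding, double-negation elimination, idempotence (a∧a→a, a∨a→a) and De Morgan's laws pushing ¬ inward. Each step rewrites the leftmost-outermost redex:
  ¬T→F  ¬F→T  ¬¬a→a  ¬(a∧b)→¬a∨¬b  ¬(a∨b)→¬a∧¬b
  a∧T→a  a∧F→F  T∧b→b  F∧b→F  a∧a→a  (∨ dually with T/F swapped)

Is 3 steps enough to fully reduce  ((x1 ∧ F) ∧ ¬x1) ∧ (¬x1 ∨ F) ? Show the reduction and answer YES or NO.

Answer: YES — reaches normal form F in 3 ≤ 3 steps

Working:
  start: ((x1 ∧ F) ∧ ¬x1) ∧ (¬x1 ∨ F)
  [1] (F ∧ ¬x1) ∧ (¬x1 ∨ F)
  [2] F ∧ (¬x1 ∨ F)
  [3] F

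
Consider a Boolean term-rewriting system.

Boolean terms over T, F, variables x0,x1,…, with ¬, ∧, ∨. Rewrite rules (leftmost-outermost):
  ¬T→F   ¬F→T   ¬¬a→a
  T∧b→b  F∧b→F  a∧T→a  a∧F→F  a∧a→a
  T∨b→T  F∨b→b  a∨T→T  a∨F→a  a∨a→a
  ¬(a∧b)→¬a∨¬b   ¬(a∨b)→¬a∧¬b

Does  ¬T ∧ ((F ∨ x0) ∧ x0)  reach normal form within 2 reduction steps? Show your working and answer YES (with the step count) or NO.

  start: ¬T ∧ ((F ∨ x0) ∧ x0)
  [1] F ∧ ((F ∨ x0) ∧ x0)
  [2] F

Answer: YES — reaches normal form F in 2 ≤ 2 steps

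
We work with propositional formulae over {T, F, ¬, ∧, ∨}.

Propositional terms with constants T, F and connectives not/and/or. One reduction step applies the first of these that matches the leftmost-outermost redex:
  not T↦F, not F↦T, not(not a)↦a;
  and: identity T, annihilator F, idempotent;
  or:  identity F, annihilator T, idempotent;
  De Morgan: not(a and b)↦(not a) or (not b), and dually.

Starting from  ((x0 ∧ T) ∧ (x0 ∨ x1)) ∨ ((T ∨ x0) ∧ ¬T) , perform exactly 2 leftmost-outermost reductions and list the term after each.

  start: ((x0 ∧ T) ∧ (x0 ∨ x1)) ∨ ((T ∨ x0) ∧ ¬T)
  [1] (x0 ∧ (x0 ∨ x1)) ∨ ((T ∨ x0) ∧ ¬T)
  [2] (x0 ∧ (x0 ∨ x1)) ∨ (T ∧ ¬T)

Answer: after 2 steps: (x0 ∧ (x0 ∨ x1)) ∨ (T ∧ ¬T)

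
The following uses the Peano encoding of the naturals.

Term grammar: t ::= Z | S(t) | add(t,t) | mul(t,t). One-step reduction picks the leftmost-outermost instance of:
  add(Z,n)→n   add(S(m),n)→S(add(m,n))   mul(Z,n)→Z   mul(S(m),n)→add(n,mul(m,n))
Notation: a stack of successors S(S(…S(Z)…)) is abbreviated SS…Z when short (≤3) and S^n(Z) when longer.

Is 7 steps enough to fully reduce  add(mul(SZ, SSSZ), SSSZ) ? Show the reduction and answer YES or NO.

Answer: NO — after 7 steps the term is S(S(S(add(add(Z, mul(Z, SSSZ)), SSSZ)))), not yet normal

Working:
  start: add(mul(SZ, SSSZ), SSSZ)
  →1  add(add(SSSZ, mul(Z, SSSZ)), SSSZ)
  →2  add(S(add(SSZ, mul(Z, SSSZ))), SSSZ)
  →3  S(add(add(SSZ, mul(Z, SSSZ)), SSSZ))
  →4  S(add(S(add(SZ, mul(Z, SSSZ))), SSSZ))
  →5  S(S(add(add(SZ, mul(Z, SSSZ)), SSSZ)))
  →6  S(S(add(S(add(Z, mul(Z, SSSZ))), SSSZ)))
  →7  S(S(S(add(add(Z, mul(Z, SSSZ)), SSSZ))))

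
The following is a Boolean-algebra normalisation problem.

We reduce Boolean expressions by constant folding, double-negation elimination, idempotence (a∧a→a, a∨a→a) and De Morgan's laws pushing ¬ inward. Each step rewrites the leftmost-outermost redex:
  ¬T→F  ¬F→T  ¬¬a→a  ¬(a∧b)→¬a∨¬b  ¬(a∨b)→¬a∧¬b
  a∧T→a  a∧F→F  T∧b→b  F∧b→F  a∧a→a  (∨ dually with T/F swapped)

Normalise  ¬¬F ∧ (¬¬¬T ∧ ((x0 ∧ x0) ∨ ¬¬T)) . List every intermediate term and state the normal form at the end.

Answer: normal form = F  (in 2 steps)

Working:
  start: ¬¬F ∧ (¬¬¬T ∧ ((x0 ∧ x0) ∨ ¬¬T))
  step 1: F ∧ (¬¬¬T ∧ ((x0 ∧ x0) ∨ ¬¬T))
  step 2: F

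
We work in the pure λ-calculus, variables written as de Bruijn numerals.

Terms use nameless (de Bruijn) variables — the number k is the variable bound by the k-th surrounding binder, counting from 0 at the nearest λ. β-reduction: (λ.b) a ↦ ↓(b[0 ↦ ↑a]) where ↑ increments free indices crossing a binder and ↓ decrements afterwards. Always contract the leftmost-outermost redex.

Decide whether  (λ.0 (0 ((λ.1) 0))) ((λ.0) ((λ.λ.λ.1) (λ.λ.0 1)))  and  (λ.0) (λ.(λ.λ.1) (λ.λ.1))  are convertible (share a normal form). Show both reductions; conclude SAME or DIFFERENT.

Answer: SAME — A ⇓ λ.λ.λ.λ.1, B ⇓ λ.λ.λ.λ.1

Reduction:
Term A:
  start: (λ.0 (0 ((λ.1) 0))) ((λ.0) ((λ.λ.λ.1) (λ.λ.0 1)))
  →1  (λ.0) ((λ.λ.λ.1) (λ.λ.0 1)) ((λ.0) ((λ.λ.λ.1) (λ.λ.0 1)) ((λ.(λ.0) ((λ.λ.λ.1) (λ.λ.0 1))) ((λ.0) ((λ.λ.λ.1) (λ.λ.0 1)))))
  →2  (λ.λ.λ.1) (λ.λ.0 1) ((λ.0) ((λ.λ.λ.1) (λ.λ.0 1)) ((λ.(λ.0) ((λ.λ.λ.1) (λ.λ.0 1))) ((λ.0) ((λ.λ.λ.1) (λ.λ.0 1)))))
  →3  (λ.λ.1) ((λ.0) ((λ.λ.λ.1) (λ.λ.0 1)) ((λ.(λ.0) ((λ.λ.λ.1) (λ.λ.0 1))) ((λ.0) ((λ.λ.λ.1) (λ.λ.0 1)))))
  →4  λ.(λ.0) ((λ.λ.λ.1) (λ.λ.0 1)) ((λ.(λ.0) ((λ.λ.λ.1) (λ.λ.0 1))) ((λ.0) ((λ.λ.λ.1) (λ.λ.0 1))))
  →5  λ.(λ.λ.λ.1) (λ.λ.0 1) ((λ.(λ.0) ((λ.λ.λ.1) (λ.λ.0 1))) ((λ.0) ((λ.λ.λ.1) (λ.λ.0 1))))
  →6  λ.(λ.λ.1) ((λ.(λ.0) ((λ.λ.λ.1) (λ.λ.0 1))) ((λ.0) ((λ.λ.λ.1) (λ.λ.0 1))))
  →7  λ.λ.(λ.(λ.0) ((λ.λ.λ.1) (λ.λ.0 1))) ((λ.0) ((λ.λ.λ.1) (λ.λ.0 1)))
  →8  λ.λ.(λ.0) ((λ.λ.λ.1) (λ.λ.0 1))
  →9  λ.λ.(λ.λ.λ.1) (λ.λ.0 1)
  →10  λ.λ.λ.λ.1

Term B:
  start: (λ.0) (λ.(λ.λ.1) (λ.λ.1))
  →1  λ.(λ.λ.1) (λ.λ.1)
  →2  λ.λ.λ.λ.1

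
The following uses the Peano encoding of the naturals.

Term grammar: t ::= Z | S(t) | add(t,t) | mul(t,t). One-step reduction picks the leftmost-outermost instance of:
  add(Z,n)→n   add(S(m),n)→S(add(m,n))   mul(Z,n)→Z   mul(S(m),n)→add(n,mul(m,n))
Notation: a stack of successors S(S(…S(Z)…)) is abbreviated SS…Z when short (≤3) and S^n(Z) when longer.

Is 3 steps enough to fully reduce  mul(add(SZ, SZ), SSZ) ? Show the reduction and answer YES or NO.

Answer: NO — after 3 steps the term is S(add(SZ, mul(add(Z, SZ), SSZ))), not yet normal

Derivation:
  start: mul(add(SZ, SZ), SSZ)
  →1  mul(S(add(Z, SZ)), SSZ)
  →2  add(SSZ, mul(add(Z, SZ), SSZ))
  →3  S(add(SZ, mul(add(Z, SZ), SSZ)))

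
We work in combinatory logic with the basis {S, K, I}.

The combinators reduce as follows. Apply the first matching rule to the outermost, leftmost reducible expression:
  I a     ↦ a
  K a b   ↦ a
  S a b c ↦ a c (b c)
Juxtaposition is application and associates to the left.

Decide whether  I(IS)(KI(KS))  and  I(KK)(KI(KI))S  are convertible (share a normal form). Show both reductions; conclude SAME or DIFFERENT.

Term A:
  start: I(IS)(KI(KS))
  [1] IS(KI(KS))
  [2] S(KI(KS))
  [3] SI

Term B:
  start: I(KK)(KI(KI))S
  [1] KK(KI(KI))S
  [2] KS

Answer: DIFFERENT — A ⇓ SI, B ⇓ KS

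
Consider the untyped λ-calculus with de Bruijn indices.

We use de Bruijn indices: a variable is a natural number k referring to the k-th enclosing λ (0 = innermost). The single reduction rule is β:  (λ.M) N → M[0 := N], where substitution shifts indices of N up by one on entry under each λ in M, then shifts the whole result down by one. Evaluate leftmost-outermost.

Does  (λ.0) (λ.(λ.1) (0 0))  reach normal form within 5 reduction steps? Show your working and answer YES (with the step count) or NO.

Answer: YES — reaches normal form λ.0 in 2 ≤ 5 steps

Derivation:
  start: (λ.0) (λ.(λ.1) (0 0))
  →1  λ.(λ.1) (0 0)
  →2  λ.0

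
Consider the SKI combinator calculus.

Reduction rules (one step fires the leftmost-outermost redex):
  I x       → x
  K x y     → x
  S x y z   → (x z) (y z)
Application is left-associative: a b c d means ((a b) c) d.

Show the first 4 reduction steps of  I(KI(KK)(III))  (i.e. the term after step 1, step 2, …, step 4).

Answer: after 4 steps: II

Reduction:
  start: I(KI(KK)(III))
  step 1: KI(KK)(III)
  step 2: I(III)
  step 3: III
  step 4: II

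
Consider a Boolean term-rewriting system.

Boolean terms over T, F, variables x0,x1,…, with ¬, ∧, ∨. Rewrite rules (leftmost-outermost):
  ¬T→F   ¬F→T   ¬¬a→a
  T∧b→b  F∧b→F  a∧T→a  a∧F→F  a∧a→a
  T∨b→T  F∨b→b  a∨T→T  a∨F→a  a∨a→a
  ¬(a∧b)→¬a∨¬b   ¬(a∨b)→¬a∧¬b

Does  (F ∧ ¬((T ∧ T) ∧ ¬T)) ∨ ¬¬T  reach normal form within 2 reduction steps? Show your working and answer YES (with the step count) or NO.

  start: (F ∧ ¬((T ∧ T) ∧ ¬T)) ∨ ¬¬T
  [1] F ∨ ¬¬T
  [2] ¬¬T

Answer: NO — after 2 steps the term is ¬¬T, not yet normal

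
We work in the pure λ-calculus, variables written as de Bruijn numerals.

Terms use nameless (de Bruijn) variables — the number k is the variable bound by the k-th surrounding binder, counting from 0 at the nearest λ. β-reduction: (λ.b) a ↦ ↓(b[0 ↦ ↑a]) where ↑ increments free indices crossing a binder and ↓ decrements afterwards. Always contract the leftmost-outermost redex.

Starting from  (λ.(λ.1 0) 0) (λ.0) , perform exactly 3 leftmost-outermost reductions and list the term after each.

Answer: after 3 steps: λ.0

Derivation:
  start: (λ.(λ.1 0) 0) (λ.0)
  →1  (λ.(λ.0) 0) (λ.0)
  →2  (λ.0) (λ.0)
  →3  λ.0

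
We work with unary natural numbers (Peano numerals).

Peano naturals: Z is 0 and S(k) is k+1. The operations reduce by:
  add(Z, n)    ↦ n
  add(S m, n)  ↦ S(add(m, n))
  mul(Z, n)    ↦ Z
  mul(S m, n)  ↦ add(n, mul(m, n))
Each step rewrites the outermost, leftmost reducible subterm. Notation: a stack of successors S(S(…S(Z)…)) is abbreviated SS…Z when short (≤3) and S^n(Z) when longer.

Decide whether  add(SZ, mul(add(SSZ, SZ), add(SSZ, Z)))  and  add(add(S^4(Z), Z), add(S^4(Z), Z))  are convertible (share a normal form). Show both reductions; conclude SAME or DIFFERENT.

Answer: DIFFERENT — A ⇓ S^7(Z), B ⇓ S^8(Z)

Working:
Term A:
  start: add(SZ, mul(add(SSZ, SZ), add(SSZ, Z)))
  step 1: S(add(Z, mul(add(SSZ, SZ), add(SSZ, Z))))
  step 2: S(mul(add(SSZ, SZ), add(SSZ, Z)))
  step 3: S(mul(S(add(SZ, SZ)), add(SSZ, Z)))
  step 4: S(add(add(SSZ, Z), mul(add(SZ, SZ), add(SSZ, Z))))
  step 5: S(add(S(add(SZ, Z)), mul(add(SZ, SZ), add(SSZ, Z))))
  step 6: S(S(add(add(SZ, Z), mul(add(SZ, SZ), add(SSZ, Z)))))
  step 7: S(S(add(S(add(Z, Z)), mul(add(SZ, SZ), add(SSZ, Z)))))
  step 8: S(S(S(add(add(Z, Z), mul(add(SZ, SZ), add(SSZ, Z))))))
  step 9: S(S(S(add(Z, mul(add(SZ, SZ), add(SSZ, Z))))))
  step 10: S(S(S(mul(add(SZ, SZ), add(SSZ, Z)))))
  step 11: S(S(S(mul(S(add(Z, SZ)), add(SSZ, Z)))))
  step 12: S(S(S(add(add(SSZ, Z), mul(add(Z, SZ), add(SSZ, Z))))))
  step 13: S(S(S(add(S(add(SZ, Z)), mul(add(Z, SZ), add(SSZ, Z))))))
  step 14: S(S(S(S(add(add(SZ, Z), mul(add(Z, SZ), add(SSZ, Z)))))))
  step 15: S(S(S(S(add(S(add(Z, Z)), mul(add(Z, SZ), add(SSZ, Z)))))))
  step 16: S(S(S(S(S(add(add(Z, Z), mul(add(Z, SZ), add(SSZ, Z))))))))
  step 17: S(S(S(S(S(add(Z, mul(add(Z, SZ), add(SSZ, Z))))))))
  step 18: S(S(S(S(S(mul(add(Z, SZ), add(SSZ, Z)))))))
  step 19: S(S(S(S(S(mul(SZ, add(SSZ, Z)))))))
  step 20: S(S(S(S(S(add(add(SSZ, Z), mul(Z, add(SSZ, Z))))))))
  step 21: S(S(S(S(S(add(S(add(SZ, Z)), mul(Z, add(SSZ, Z))))))))
  step 22: S(S(S(S(S(S(add(add(SZ, Z), mul(Z, add(SSZ, Z)))))))))
  step 23: S(S(S(S(S(S(add(S(add(Z, Z)), mul(Z, add(SSZ, Z)))))))))
  step 24: S(S(S(S(S(S(S(add(add(Z, Z), mul(Z, add(SSZ, Z))))))))))
  step 25: S(S(S(S(S(S(S(add(Z, mul(Z, add(SSZ, Z))))))))))
  step 26: S(S(S(S(S(S(S(mul(Z, add(SSZ, Z)))))))))
  step 27: S^7(Z)

Term B:
  start: add(add(S^4(Z), Z), add(S^4(Z), Z))
  step 1: add(S(add(SSSZ, Z)), add(S^4(Z), Z))
  step 2: S(add(add(SSSZ, Z), add(S^4(Z), Z)))
  step 3: S(add(S(add(SSZ, Z)), add(S^4(Z), Z)))
  step 4: S(S(add(add(SSZ, Z), add(S^4(Z), Z))))
  step 5: S(S(add(S(add(SZ, Z)), add(S^4(Z), Z))))
  step 6: S(S(S(add(add(SZ, Z), add(S^4(Z), Z)))))
  step 7: S(S(S(add(S(add(Z, Z)), add(S^4(Z), Z)))))
  step 8: S(S(S(S(add(add(Z, Z), add(S^4(Z), Z))))))
  step 9: S(S(S(S(add(Z, add(S^4(Z), Z))))))
  step 10: S(S(S(S(add(S^4(Z), Z)))))
  step 11: S(S(S(S(S(add(SSSZ, Z))))))
  step 12: S(S(S(S(S(S(add(SSZ, Z)))))))
  step 13: S(S(S(S(S(S(S(add(SZ, Z))))))))
  step 14: S(S(S(S(S(S(S(S(add(Z, Z)))))))))
  step 15: S^8(Z)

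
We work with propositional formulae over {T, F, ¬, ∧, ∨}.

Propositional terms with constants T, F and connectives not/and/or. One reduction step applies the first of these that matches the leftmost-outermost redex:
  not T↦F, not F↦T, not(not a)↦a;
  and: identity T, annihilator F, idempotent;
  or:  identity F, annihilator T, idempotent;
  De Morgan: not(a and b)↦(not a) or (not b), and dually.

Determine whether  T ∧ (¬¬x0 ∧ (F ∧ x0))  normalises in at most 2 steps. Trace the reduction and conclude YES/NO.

  start: T ∧ (¬¬x0 ∧ (F ∧ x0))
  step 1: ¬¬x0 ∧ (F ∧ x0)
  step 2: x0 ∧ (F ∧ x0)

Answer: NO — after 2 steps the term is x0 ∧ (F ∧ x0), not yet normal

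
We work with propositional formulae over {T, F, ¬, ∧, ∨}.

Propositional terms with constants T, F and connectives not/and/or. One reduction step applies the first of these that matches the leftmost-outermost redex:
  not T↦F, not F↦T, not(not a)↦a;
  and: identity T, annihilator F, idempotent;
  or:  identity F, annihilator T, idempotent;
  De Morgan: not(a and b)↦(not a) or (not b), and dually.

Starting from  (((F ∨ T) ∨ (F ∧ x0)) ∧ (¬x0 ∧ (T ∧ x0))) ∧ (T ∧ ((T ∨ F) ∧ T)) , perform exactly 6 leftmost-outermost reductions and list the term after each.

  start: (((F ∨ T) ∨ (F ∧ x0)) ∧ (¬x0 ∧ (T ∧ x0))) ∧ (T ∧ ((T ∨ F) ∧ T))
  step 1: ((T ∨ (F ∧ x0)) ∧ (¬x0 ∧ (T ∧ x0))) ∧ (T ∧ ((T ∨ F) ∧ T))
  step 2: (T ∧ (¬x0 ∧ (T ∧ x0))) ∧ (T ∧ ((T ∨ F) ∧ T))
  step 3: (¬x0 ∧ (T ∧ x0)) ∧ (T ∧ ((T ∨ F) ∧ T))
  step 4: (¬x0 ∧ x0) ∧ (T ∧ ((T ∨ F) ∧ T))
  step 5: (¬x0 ∧ x0) ∧ ((T ∨ F) ∧ T)
  step 6: (¬x0 ∧ x0) ∧ (T ∨ F)

Answer: after 6 steps: (¬x0 ∧ x0) ∧ (T ∨ F)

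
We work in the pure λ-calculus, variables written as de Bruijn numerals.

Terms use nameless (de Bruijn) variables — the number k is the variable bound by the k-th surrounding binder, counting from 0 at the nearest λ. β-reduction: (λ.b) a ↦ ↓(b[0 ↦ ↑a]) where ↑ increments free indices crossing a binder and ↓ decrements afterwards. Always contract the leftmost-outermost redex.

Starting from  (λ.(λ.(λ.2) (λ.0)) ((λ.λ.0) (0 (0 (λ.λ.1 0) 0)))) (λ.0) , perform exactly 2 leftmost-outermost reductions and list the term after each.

  start: (λ.(λ.(λ.2) (λ.0)) ((λ.λ.0) (0 (0 (λ.λ.1 0) 0)))) (λ.0)
  →1  (λ.(λ.λ.0) (λ.0)) ((λ.λ.0) ((λ.0) ((λ.0) (λ.λ.1 0) (λ.0))))
  →2  (λ.λ.0) (λ.0)

Answer: after 2 steps: (λ.λ.0) (λ.0)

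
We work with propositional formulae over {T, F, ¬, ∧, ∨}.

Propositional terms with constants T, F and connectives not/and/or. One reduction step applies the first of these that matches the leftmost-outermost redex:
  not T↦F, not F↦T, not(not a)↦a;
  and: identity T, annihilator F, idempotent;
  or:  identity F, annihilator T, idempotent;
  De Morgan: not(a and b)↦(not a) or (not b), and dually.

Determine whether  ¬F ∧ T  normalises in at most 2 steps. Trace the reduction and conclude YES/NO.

  start: ¬F ∧ T
  [1] ¬F
  [2] T

Answer: YES — reaches normal form T in 2 ≤ 2 steps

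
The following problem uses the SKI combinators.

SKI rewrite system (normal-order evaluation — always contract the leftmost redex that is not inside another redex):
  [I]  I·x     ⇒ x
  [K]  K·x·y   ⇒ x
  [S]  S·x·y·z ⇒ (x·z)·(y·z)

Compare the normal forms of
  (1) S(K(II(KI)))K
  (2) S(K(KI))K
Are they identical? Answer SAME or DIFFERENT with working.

Answer: SAME — A ⇓ S(K(KI))K, B ⇓ S(K(KI))K

Derivation:
Term A:
  start: S(K(II(KI)))K
  [1] S(K(I(KI)))K
  [2] S(K(KI))K

Term B:
  start: S(K(KI))K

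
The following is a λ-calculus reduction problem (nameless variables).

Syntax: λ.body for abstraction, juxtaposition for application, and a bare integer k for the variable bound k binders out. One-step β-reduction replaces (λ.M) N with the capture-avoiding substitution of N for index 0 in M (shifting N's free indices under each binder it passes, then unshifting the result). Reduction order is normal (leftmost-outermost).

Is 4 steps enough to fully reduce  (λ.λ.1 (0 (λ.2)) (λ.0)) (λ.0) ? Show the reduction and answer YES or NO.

  start: (λ.λ.1 (0 (λ.2)) (λ.0)) (λ.0)
  →1  λ.(λ.0) (0 (λ.λ.0)) (λ.0)
  →2  λ.0 (λ.λ.0) (λ.0)

Answer: YES — reaches normal form λ.0 (λ.λ.0) (λ.0) in 2 ≤ 4 steps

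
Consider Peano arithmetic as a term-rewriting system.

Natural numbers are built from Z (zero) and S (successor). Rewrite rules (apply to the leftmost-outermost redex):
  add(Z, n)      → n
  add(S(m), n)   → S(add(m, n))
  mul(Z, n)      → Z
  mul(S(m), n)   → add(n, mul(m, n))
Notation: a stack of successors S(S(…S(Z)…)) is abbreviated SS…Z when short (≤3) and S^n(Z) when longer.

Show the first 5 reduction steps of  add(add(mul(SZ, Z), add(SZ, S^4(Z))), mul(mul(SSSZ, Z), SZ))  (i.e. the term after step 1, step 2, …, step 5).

  start: add(add(mul(SZ, Z), add(SZ, S^4(Z))), mul(mul(SSSZ, Z), SZ))
  [1] add(add(add(Z, mul(Z, Z)), add(SZ, S^4(Z))), mul(mul(SSSZ, Z), SZ))
  [2] add(add(mul(Z, Z), add(SZ, S^4(Z))), mul(mul(SSSZ, Z), SZ))
  [3] add(add(Z, add(SZ, S^4(Z))), mul(mul(SSSZ, Z), SZ))
  [4] add(add(SZ, S^4(Z)), mul(mul(SSSZ, Z), SZ))
  [5] add(S(add(Z, S^4(Z))), mul(mul(SSSZ, Z), SZ))

Answer: after 5 steps: add(S(add(Z, S^4(Z))), mul(mul(SSSZ, Z), SZ))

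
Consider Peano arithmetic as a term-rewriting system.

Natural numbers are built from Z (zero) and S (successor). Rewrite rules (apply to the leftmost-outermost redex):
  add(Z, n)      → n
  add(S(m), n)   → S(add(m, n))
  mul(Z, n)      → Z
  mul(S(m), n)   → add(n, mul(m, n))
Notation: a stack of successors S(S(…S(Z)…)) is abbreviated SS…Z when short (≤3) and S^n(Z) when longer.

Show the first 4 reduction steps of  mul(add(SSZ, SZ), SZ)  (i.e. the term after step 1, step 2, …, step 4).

  start: mul(add(SSZ, SZ), SZ)
  step 1: mul(S(add(SZ, SZ)), SZ)
  step 2: add(SZ, mul(add(SZ, SZ), SZ))
  step 3: S(add(Z, mul(add(SZ, SZ), SZ)))
  step 4: S(mul(add(SZ, SZ), SZ))

Answer: after 4 steps: S(mul(add(SZ, SZ), SZ))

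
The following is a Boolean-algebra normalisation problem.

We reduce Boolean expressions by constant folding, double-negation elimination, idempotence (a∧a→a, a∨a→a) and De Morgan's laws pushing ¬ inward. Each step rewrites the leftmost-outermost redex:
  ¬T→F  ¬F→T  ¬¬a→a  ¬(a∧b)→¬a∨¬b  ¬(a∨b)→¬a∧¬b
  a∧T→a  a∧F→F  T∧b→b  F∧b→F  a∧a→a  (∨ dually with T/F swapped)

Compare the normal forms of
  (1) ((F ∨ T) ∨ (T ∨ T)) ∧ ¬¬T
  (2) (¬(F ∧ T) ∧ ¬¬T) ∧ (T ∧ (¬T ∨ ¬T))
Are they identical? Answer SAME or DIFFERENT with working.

Term A:
  start: ((F ∨ T) ∨ (T ∨ T)) ∧ ¬¬T
  [1] (T ∨ (T ∨ T)) ∧ ¬¬T
  [2] T ∧ ¬¬T
  [3] ¬¬T
  [4] T

Term B:
  start: (¬(F ∧ T) ∧ ¬¬T) ∧ (T ∧ (¬T ∨ ¬T))
  [1] ((¬F ∨ ¬T) ∧ ¬¬T) ∧ (T ∧ (¬T ∨ ¬T))
  [2] ((T ∨ ¬T) ∧ ¬¬T) ∧ (T ∧ (¬T ∨ ¬T))
  [3] (T ∧ ¬¬T) ∧ (T ∧ (¬T ∨ ¬T))
  [4] ¬¬T ∧ (T ∧ (¬T ∨ ¬T))
  [5] T ∧ (T ∧ (¬T ∨ ¬T))
  [6] T ∧ (¬T ∨ ¬T)
  [7] ¬T ∨ ¬T
  [8] ¬T
  [9] F

Answer: DIFFERENT — A ⇓ T, B ⇓ F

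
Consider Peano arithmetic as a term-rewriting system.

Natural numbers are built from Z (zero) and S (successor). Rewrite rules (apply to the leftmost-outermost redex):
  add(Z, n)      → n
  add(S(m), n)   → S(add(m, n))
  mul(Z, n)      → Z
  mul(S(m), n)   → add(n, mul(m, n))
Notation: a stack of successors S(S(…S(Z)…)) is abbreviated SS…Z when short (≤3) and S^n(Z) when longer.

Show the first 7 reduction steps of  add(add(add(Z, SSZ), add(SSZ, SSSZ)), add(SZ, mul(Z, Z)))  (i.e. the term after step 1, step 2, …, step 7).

Answer: after 7 steps: S(S(add(S(add(SZ, SSSZ)), add(SZ, mul(Z, Z)))))

Derivation:
  start: add(add(add(Z, SSZ), add(SSZ, SSSZ)), add(SZ, mul(Z, Z)))
  →1  add(add(SSZ, add(SSZ, SSSZ)), add(SZ, mul(Z, Z)))
  →2  add(S(add(SZ, add(SSZ, SSSZ))), add(SZ, mul(Z, Z)))
  →3  S(add(add(SZ, add(SSZ, SSSZ)), add(SZ, mul(Z, Z))))
  →4  S(add(S(add(Z, add(SSZ, SSSZ))), add(SZ, mul(Z, Z))))
  →5  S(S(add(add(Z, add(SSZ, SSSZ)), add(SZ, mul(Z, Z)))))
  →6  S(S(add(add(SSZ, SSSZ), add(SZ, mul(Z, Z)))))
  →7  S(S(add(S(add(SZ, SSSZ)), add(SZ, mul(Z, Z)))))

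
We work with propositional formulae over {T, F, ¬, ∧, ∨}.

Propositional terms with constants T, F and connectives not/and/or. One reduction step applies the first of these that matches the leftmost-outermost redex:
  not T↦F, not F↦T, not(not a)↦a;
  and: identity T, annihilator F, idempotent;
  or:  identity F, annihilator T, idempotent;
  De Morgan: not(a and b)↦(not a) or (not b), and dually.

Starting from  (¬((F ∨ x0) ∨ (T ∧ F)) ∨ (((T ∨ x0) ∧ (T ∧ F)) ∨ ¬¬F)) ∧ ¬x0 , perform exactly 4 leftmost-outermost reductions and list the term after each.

Answer: after 4 steps: ((¬x0 ∧ ¬(T ∧ F)) ∨ (((T ∨ x0) ∧ (T ∧ F)) ∨ ¬¬F)) ∧ ¬x0

Derivation:
  start: (¬((F ∨ x0) ∨ (T ∧ F)) ∨ (((T ∨ x0) ∧ (T ∧ F)) ∨ ¬¬F)) ∧ ¬x0
  step 1: ((¬(F ∨ x0) ∧ ¬(T ∧ F)) ∨ (((T ∨ x0) ∧ (T ∧ F)) ∨ ¬¬F)) ∧ ¬x0
  step 2: (((¬F ∧ ¬x0) ∧ ¬(T ∧ F)) ∨ (((T ∨ x0) ∧ (T ∧ F)) ∨ ¬¬F)) ∧ ¬x0
  step 3: (((T ∧ ¬x0) ∧ ¬(T ∧ F)) ∨ (((T ∨ x0) ∧ (T ∧ F)) ∨ ¬¬F)) ∧ ¬x0
  step 4: ((¬x0 ∧ ¬(T ∧ F)) ∨ (((T ∨ x0) ∧ (T ∧ F)) ∨ ¬¬F)) ∧ ¬x0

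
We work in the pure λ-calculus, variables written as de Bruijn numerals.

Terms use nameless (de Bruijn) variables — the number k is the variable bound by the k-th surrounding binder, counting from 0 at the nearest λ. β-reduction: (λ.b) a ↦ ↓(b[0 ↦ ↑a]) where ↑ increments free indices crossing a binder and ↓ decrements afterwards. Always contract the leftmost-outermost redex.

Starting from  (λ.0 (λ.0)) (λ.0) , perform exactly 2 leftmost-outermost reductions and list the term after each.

Answer: after 2 steps: λ.0

Reduction:
  start: (λ.0 (λ.0)) (λ.0)
  [1] (λ.0) (λ.0)
  [2] λ.0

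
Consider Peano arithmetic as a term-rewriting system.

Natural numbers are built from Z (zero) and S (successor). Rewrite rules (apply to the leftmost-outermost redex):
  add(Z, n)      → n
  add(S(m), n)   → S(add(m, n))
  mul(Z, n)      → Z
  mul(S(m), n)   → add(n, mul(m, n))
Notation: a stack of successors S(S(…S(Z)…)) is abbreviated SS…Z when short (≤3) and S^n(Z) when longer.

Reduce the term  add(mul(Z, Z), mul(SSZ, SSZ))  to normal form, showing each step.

  start: add(mul(Z, Z), mul(SSZ, SSZ))
  →1  add(Z, mul(SSZ, SSZ))
  →2  mul(SSZ, SSZ)
  →3  add(SSZ, mul(SZ, SSZ))
  →4  S(add(SZ, mul(SZ, SSZ)))
  →5  S(S(add(Z, mul(SZ, SSZ))))
  →6  S(S(mul(SZ, SSZ)))
  →7  S(S(add(SSZ, mul(Z, SSZ))))
  →8  S(S(S(add(SZ, mul(Z, SSZ)))))
  →9  S(S(S(S(add(Z, mul(Z, SSZ))))))
  →10  S(S(S(S(mul(Z, SSZ)))))
  →11  S^4(Z)

Answer: normal form = S^4(Z)  (in 11 steps)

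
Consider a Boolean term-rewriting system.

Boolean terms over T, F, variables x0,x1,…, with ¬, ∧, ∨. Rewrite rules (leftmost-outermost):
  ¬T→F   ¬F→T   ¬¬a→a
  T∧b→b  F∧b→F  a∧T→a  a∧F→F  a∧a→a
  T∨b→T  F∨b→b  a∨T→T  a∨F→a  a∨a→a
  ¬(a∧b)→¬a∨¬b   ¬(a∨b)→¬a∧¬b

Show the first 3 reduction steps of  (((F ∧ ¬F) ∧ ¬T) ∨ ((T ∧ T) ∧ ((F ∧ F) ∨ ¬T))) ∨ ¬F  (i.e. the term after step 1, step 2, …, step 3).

  start: (((F ∧ ¬F) ∧ ¬T) ∨ ((T ∧ T) ∧ ((F ∧ F) ∨ ¬T))) ∨ ¬F
  →1  ((F ∧ ¬T) ∨ ((T ∧ T) ∧ ((F ∧ F) ∨ ¬T))) ∨ ¬F
  →2  (F ∨ ((T ∧ T) ∧ ((F ∧ F) ∨ ¬T))) ∨ ¬F
  →3  ((T ∧ T) ∧ ((F ∧ F) ∨ ¬T)) ∨ ¬F

Answer: after 3 steps: ((T ∧ T) ∧ ((F ∧ F) ∨ ¬T)) ∨ ¬F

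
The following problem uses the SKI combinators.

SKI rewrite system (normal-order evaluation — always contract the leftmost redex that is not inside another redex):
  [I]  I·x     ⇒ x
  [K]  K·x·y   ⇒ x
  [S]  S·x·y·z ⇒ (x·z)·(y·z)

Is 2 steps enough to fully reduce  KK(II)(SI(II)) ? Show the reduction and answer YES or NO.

Answer: YES — reaches normal form K(SII) in 2 ≤ 2 steps

Derivation:
  start: KK(II)(SI(II))
  [1] K(SI(II))
  [2] K(SII)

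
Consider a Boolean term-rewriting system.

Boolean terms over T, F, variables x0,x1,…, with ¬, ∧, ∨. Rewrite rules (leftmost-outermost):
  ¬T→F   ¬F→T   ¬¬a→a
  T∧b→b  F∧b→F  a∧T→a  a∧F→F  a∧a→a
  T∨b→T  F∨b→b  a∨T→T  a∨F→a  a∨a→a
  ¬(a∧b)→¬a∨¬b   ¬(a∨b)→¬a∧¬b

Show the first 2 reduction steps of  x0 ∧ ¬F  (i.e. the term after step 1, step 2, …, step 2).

Answer: after 2 steps: x0

Derivation:
  start: x0 ∧ ¬F
  [1] x0 ∧ T
  [2] x0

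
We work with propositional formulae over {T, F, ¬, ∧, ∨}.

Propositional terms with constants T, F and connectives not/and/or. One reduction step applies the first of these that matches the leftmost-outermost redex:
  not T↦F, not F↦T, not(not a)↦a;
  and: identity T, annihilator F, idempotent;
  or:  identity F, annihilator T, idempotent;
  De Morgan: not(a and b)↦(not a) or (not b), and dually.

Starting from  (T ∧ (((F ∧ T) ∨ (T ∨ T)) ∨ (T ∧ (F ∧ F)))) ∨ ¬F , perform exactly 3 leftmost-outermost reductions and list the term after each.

  start: (T ∧ (((F ∧ T) ∨ (T ∨ T)) ∨ (T ∧ (F ∧ F)))) ∨ ¬F
  step 1: (((F ∧ T) ∨ (T ∨ T)) ∨ (T ∧ (F ∧ F))) ∨ ¬F
  step 2: ((F ∨ (T ∨ T)) ∨ (T ∧ (F ∧ F))) ∨ ¬F
  step 3: ((T ∨ T) ∨ (T ∧ (F ∧ F))) ∨ ¬F

Answer: after 3 steps: ((T ∨ T) ∨ (T ∧ (F ∧ F))) ∨ ¬F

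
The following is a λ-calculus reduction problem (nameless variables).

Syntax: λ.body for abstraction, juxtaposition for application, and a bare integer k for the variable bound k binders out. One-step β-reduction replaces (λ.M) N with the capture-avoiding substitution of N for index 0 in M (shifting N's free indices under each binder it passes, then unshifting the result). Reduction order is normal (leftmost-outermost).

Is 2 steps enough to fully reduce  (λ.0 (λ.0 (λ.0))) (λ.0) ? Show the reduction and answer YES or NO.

Answer: YES — reaches normal form λ.0 (λ.0) in 2 ≤ 2 steps

Working:
  start: (λ.0 (λ.0 (λ.0))) (λ.0)
  →1  (λ.0) (λ.0 (λ.0))
  →2  λ.0 (λ.0)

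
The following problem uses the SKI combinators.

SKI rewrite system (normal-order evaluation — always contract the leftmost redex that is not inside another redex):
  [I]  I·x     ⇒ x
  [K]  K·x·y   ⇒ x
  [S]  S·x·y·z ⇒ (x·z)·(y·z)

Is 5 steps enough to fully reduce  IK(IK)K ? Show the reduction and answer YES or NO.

  start: IK(IK)K
  →1  K(IK)K
  →2  IK
  →3  K

Answer: YES — reaches normal form K in 3 ≤ 5 steps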